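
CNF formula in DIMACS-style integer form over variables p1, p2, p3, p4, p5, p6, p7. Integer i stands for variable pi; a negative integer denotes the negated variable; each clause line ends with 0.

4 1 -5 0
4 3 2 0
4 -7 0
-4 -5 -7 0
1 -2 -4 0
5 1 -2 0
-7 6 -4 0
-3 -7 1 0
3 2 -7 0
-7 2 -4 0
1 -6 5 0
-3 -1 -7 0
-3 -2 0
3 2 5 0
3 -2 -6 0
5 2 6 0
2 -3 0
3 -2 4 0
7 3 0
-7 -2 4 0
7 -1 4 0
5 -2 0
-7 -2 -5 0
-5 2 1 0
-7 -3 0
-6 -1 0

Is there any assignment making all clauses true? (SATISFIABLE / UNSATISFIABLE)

p2 = True:
  propagation gives p3=False, p6=False, p4=True, p1=True; an empty clause results — contradiction.
p2 = False:
  propagation gives p3=False, p4=True, p7=False; an empty clause results — contradiction.
Every branch closes, so no satisfying assignment exists.

UNSATISFIABLE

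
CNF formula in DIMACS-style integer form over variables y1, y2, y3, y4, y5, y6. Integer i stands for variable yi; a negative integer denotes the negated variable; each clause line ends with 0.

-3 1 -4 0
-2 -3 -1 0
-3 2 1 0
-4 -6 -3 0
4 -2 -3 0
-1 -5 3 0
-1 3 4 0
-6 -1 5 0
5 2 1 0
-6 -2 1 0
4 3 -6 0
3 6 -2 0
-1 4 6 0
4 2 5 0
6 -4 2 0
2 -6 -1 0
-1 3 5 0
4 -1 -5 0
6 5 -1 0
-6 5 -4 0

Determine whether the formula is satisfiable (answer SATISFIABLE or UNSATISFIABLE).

Set y1 = False and propagate.
The remaining clauses are satisfied by y2 = False, y3 = False, y4 = True, y5 = True, y6 = True.
So y1=0  y2=0  y3=0  y4=1  y5=1  y6=1 is a satisfying assignment.

SATISFIABLE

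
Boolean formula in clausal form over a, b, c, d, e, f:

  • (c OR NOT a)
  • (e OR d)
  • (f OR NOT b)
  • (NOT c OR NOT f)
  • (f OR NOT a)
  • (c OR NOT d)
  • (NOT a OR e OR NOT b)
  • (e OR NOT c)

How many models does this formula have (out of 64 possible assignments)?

5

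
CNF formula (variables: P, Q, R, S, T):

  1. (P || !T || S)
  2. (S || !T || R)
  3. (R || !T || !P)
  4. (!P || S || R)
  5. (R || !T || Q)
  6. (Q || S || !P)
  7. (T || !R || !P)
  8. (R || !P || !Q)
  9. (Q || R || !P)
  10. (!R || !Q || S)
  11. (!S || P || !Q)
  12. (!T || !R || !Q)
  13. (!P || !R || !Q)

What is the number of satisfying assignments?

7

Case analysis on R and P:
  R=1, P=1: remaining (Q,S,T) ∈ {(0,1,1)} — 1.
  R=1, P=0: remaining (Q,S,T) ∈ {(0,0,0); (0,1,0); (0,1,1)} — 3.
  R=0, P=1: a clause becomes empty — 0.
  R=0, P=0: remaining (Q,S,T) ∈ {(0,0,0); (0,1,0); (1,0,0)} — 3.
Total: 1 + 3 + 0 + 3 = 7.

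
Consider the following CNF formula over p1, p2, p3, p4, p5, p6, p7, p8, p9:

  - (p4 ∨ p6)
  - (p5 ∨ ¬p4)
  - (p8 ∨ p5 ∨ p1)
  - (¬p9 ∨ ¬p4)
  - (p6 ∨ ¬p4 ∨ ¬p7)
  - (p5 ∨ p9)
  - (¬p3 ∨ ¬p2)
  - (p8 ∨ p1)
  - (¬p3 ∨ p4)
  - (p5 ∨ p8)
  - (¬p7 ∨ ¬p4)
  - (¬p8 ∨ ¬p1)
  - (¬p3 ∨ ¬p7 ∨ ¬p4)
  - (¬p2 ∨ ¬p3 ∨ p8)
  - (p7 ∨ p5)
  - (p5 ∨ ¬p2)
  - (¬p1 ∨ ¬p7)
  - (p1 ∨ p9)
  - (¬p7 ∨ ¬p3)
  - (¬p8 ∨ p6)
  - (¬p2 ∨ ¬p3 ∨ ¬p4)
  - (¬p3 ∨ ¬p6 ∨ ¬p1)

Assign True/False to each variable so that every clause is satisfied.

p2 occurs only negated in the remaining clauses — set p2 = False.
Pure literal: p3 appears only negated; assign p3 = False.
Set p1 = False and propagate.
  then p8 is forced to True.
  then p9 is forced to True.
  then p4 is forced to False.
  then p6 is forced to True.
The remaining clauses are satisfied by p5 = True, p7 = True.
Every clause has at least one true literal under this assignment.

p1=False, p2=False, p3=False, p4=False, p5=True, p6=True, p7=True, p8=True, p9=True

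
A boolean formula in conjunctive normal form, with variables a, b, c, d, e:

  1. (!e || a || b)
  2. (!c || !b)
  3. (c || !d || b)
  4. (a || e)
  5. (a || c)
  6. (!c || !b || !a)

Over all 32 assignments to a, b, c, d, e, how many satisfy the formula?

Case analysis on a and b:
  a=1, b=1: remaining (c,d,e) ∈ {(0,0,0); (0,0,1); (0,1,0); (0,1,1)} — 4.
  a=1, b=0: e free; 3 ways for (c,d) × 2^1 = 6.
  a=0, b=1: a clause becomes empty — 0.
  a=0, b=0: a clause becomes empty — 0.
Total: 4 + 6 + 0 + 0 = 10.

10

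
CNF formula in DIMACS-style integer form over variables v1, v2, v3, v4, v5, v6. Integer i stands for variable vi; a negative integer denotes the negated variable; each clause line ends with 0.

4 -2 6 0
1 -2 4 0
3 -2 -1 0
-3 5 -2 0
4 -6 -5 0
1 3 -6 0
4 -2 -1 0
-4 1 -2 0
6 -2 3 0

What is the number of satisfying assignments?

Case analysis on v2 and v1:
  v2=T, v1=T: remaining (v3,v4,v5,v6) ∈ {(T,T,T,F); (T,T,T,T)} — 2.
  v2=T, v1=F: a clause becomes empty — 0.
  v2=F, v1=T: v3 free; 7 ways for (v4,v5,v6) × 2^1 = 14.
  v2=F, v1=F: 11 of the 16 assignments to (v3,v4,v5,v6) work.
Total: 2 + 0 + 14 + 11 = 27.

27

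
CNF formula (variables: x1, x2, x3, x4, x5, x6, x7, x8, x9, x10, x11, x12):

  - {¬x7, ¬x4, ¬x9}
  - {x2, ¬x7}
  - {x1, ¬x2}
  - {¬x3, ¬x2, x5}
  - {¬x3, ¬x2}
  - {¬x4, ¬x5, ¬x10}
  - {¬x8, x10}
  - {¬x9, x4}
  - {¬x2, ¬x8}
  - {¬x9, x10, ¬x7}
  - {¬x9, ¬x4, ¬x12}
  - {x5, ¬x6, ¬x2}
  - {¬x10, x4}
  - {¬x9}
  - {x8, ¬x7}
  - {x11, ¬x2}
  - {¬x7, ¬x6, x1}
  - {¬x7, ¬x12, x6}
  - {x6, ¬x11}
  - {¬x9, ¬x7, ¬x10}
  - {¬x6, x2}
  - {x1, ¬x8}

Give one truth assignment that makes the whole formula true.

x1=True, x2=False, x3=True, x4=True, x5=False, x6=False, x7=False, x8=True, x9=False, x10=True, x11=False, x12=True

(¬x9) is a unit clause, so x9 = False.
Pure literal: x1 appears only positively; assign x1 = True.
x7 occurs only negated in the remaining clauses — set x7 = False.
Try x2 = False.
  then x6 is forced to False.
  then x11 is forced to False.
Branch on x4: take x4 = True.
Set x5 = False and propagate.
The remaining clauses are satisfied by x3 = True, x8 = True, x10 = True, x12 = True.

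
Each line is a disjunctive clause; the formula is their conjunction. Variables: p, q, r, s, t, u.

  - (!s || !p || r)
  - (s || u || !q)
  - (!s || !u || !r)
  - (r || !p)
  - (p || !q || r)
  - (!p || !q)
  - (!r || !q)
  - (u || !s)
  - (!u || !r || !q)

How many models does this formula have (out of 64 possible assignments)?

14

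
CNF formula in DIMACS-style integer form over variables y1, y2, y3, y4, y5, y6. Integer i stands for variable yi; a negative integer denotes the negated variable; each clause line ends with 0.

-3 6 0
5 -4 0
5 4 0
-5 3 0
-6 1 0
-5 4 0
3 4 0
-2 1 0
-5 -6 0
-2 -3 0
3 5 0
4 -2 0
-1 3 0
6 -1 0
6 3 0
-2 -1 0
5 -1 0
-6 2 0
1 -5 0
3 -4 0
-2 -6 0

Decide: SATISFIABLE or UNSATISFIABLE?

UNSATISFIABLE

y3 = True:
  propagation gives y6=True, y1=True, y5=False; an empty clause results — contradiction.
y3 = False:
  propagation gives y5=False; an empty clause results — contradiction.
Every branch closes, so no satisfying assignment exists.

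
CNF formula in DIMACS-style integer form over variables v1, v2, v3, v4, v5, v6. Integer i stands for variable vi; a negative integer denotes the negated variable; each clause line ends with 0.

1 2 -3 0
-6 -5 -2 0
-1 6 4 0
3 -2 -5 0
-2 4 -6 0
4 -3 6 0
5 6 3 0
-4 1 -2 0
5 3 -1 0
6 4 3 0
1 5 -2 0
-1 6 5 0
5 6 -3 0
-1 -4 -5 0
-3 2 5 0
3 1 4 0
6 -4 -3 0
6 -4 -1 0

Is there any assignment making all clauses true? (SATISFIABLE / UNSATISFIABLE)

SATISFIABLE

Branch on v1: take v1 = False.
For the remaining variables, v2 = False, v3 = False, v4 = True, v5 = True, v6 = True works.
So v1=False, v2=False, v3=False, v4=True, v5=True, v6=True is a satisfying assignment.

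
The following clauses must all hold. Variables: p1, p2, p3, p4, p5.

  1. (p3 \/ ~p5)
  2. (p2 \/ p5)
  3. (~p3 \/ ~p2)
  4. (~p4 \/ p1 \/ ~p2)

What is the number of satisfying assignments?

7

The models are:
  p1=0 p2=0 p3=1 p4=0 p5=1
  p1=0 p2=0 p3=1 p4=1 p5=1
  p1=0 p2=1 p3=0 p4=0 p5=0
  p1=1 p2=0 p3=1 p4=0 p5=1
  p1=1 p2=0 p3=1 p4=1 p5=1
  p1=1 p2=1 p3=0 p4=0 p5=0
  p1=1 p2=1 p3=0 p4=1 p5=0
Count: 7.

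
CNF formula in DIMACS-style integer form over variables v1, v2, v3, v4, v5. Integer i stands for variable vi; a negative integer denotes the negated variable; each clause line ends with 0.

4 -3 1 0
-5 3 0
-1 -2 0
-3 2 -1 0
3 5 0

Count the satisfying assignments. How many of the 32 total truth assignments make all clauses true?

Satisfying assignments:
  v1=F v2=F v3=T v4=T v5=F
  v1=F v2=F v3=T v4=T v5=T
  v1=F v2=T v3=T v4=T v5=F
  v1=F v2=T v3=T v4=T v5=T
That's 4 in total.

4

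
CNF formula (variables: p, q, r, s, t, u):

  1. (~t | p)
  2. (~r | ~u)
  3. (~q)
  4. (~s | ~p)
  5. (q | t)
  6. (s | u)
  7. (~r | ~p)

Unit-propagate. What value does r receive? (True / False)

Unit clause (~q) sets q = False.
From (t | q) and q = False: t = True.
(~t | p) with t = True leaves only p, so p = True.
(~p | ~s): since p = True, the clause reduces to (~s). s = False.
In (u | s), s is now false; u must hold, so u = True.
(~u | ~r): since u = True, the clause reduces to (~r). r = False.

False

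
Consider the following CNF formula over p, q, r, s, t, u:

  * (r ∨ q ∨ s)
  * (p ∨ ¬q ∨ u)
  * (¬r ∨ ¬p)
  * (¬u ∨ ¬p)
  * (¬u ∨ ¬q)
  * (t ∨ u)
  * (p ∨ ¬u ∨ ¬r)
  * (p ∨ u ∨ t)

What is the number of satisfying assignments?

8

The models are:
  p=F q=F r=F s=T t=F u=T
  p=F q=F r=F s=T t=T u=F
  p=F q=F r=F s=T t=T u=T
  p=F q=F r=T s=F t=T u=F
  p=F q=F r=T s=T t=T u=F
  p=T q=F r=F s=T t=T u=F
  p=T q=T r=F s=F t=T u=F
  p=T q=T r=F s=T t=T u=F
That's 8 in total.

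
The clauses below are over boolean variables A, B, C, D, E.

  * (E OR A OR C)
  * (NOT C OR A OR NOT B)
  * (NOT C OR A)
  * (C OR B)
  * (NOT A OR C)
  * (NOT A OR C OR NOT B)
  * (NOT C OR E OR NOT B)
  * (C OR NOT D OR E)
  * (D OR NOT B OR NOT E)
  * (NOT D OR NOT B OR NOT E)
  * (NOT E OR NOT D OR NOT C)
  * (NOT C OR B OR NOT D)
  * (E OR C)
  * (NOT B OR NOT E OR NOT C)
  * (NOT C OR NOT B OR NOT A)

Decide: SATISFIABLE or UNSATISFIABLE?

Branch on A: take A = True.
  then C is forced to True.
  then B is forced to False.
  then D is forced to False.
E is now unconstrained; take E = True.
So A=T  B=F  C=T  D=F  E=T is a satisfying assignment.

SATISFIABLE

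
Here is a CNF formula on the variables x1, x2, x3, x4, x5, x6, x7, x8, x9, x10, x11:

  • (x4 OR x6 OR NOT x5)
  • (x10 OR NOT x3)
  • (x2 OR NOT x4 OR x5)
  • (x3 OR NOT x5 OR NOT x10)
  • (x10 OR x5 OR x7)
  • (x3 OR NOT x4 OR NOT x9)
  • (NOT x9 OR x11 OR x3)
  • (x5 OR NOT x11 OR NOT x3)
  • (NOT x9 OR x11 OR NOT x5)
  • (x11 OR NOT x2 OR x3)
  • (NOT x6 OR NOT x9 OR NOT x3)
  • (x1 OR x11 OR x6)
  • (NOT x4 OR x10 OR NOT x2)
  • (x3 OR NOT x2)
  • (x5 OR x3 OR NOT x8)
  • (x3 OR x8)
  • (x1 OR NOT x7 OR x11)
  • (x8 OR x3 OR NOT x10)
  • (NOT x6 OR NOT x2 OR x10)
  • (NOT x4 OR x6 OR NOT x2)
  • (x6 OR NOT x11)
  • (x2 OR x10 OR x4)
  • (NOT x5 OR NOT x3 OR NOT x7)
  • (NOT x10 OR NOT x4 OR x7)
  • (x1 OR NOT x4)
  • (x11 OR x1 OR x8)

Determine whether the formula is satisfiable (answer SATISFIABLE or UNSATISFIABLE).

x9 occurs only negated in the remaining clauses — set x9 = False.
Try x1 = False.
  then x4 is forced to False.
Set x2 = True and propagate.
  then x3 is forced to True.
  then x10 is forced to True.
Set x5 = True and propagate.
  then x6 is forced to True.
  then x7 is forced to False.
For the remaining variables, x8 = True, x11 = True works.
So x1=F  x2=T  x3=T  x4=F  x5=T  x6=T  x7=F  x8=T  x9=F  x10=T  x11=T is a satisfying assignment.

SATISFIABLE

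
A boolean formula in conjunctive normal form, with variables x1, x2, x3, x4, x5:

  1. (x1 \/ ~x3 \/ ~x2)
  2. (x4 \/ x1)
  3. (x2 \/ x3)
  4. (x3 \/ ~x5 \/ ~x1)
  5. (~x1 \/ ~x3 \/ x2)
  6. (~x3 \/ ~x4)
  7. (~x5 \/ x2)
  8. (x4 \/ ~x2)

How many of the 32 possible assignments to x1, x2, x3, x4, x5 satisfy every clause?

3

The models are:
  x1=0 x2=1 x3=0 x4=1 x5=0
  x1=0 x2=1 x3=0 x4=1 x5=1
  x1=1 x2=1 x3=0 x4=1 x5=0
Count: 3.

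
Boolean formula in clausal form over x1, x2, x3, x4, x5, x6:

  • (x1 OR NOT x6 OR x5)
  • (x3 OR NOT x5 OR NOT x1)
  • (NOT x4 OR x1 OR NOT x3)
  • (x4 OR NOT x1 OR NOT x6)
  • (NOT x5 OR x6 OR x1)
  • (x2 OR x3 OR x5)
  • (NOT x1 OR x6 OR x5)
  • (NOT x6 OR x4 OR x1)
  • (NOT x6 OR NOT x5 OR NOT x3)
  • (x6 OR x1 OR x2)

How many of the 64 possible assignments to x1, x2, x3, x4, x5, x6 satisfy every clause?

Case analysis on x1 and x6:
  x1=T, x6=T: remaining (x2,x3,x4,x5) ∈ {(F,T,T,F); (T,F,T,F); (T,T,T,F)} — 3.
  x1=T, x6=F: remaining (x2,x3,x4,x5) ∈ {(F,T,F,T); (F,T,T,T); (T,T,F,T); (T,T,T,T)} — 4.
  x1=F, x6=T: remaining (x2,x3,x4,x5) ∈ {(F,F,T,T); (T,F,T,T)} — 2.
  x1=F, x6=F: remaining (x2,x3,x4,x5) ∈ {(T,F,F,F); (T,F,T,F); (T,T,F,F)} — 3.
Total: 3 + 4 + 2 + 3 = 12.

12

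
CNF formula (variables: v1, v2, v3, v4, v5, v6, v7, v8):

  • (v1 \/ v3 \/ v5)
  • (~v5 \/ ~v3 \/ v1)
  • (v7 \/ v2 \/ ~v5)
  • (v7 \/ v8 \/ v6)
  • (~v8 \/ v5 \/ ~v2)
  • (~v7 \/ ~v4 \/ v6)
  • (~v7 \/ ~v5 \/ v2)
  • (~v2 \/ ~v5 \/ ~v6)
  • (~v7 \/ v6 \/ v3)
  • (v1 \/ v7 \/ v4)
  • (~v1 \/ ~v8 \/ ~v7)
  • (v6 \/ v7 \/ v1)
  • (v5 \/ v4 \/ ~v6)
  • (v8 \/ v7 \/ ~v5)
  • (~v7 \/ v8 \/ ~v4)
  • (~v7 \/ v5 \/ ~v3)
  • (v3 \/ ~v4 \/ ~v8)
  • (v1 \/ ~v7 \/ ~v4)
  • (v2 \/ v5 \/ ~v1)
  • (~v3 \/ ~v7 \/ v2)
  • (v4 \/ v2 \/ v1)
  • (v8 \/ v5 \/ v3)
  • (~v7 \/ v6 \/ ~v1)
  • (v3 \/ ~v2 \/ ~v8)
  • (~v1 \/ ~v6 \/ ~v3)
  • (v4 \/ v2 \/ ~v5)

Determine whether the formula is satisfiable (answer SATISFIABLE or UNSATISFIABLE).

SATISFIABLE

Try v1 = True.
Branch on v2: take v2 = True.
For the remaining variables, v3 = True, v4 = True, v5 = True, v6 = False, v7 = False, v8 = True works.
Every clause has at least one true literal under this assignment.
So v1=T, v2=T, v3=T, v4=T, v5=T, v6=F, v7=F, v8=T is a satisfying assignment.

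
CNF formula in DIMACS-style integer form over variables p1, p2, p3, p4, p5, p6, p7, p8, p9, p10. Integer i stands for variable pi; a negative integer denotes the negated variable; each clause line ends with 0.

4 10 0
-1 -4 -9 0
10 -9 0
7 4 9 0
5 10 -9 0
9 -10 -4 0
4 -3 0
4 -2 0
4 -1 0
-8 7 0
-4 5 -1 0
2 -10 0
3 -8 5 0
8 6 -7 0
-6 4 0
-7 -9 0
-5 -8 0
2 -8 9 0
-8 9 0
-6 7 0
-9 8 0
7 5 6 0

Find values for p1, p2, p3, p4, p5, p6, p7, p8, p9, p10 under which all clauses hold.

p1=False  p2=False  p3=True  p4=True  p5=False  p6=True  p7=True  p8=False  p9=False  p10=False

p1 occurs only negated in the remaining clauses — set p1 = False.
Set p2 = False and propagate.
  then p10 is forced to False.
  then p4 is forced to True.
  then p9 is forced to False.
  then p8 is forced to False.
Set p5 = False and propagate.
The remaining clauses are satisfied by p3 = True, p6 = True, p7 = True.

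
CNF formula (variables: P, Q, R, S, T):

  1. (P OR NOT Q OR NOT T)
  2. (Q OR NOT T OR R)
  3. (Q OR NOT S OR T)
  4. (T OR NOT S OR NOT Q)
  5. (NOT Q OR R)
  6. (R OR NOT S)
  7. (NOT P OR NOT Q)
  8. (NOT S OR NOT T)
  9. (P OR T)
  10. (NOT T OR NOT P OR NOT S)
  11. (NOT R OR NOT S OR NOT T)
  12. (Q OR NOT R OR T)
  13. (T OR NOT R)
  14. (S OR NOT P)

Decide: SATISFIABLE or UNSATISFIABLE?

Try P = False.
  then T is forced to True.
  then Q is forced to False.
  then R is forced to True.
  then S is forced to False.
Every clause has at least one true literal under this assignment.
So P=F, Q=F, R=T, S=F, T=T is a satisfying assignment.

SATISFIABLE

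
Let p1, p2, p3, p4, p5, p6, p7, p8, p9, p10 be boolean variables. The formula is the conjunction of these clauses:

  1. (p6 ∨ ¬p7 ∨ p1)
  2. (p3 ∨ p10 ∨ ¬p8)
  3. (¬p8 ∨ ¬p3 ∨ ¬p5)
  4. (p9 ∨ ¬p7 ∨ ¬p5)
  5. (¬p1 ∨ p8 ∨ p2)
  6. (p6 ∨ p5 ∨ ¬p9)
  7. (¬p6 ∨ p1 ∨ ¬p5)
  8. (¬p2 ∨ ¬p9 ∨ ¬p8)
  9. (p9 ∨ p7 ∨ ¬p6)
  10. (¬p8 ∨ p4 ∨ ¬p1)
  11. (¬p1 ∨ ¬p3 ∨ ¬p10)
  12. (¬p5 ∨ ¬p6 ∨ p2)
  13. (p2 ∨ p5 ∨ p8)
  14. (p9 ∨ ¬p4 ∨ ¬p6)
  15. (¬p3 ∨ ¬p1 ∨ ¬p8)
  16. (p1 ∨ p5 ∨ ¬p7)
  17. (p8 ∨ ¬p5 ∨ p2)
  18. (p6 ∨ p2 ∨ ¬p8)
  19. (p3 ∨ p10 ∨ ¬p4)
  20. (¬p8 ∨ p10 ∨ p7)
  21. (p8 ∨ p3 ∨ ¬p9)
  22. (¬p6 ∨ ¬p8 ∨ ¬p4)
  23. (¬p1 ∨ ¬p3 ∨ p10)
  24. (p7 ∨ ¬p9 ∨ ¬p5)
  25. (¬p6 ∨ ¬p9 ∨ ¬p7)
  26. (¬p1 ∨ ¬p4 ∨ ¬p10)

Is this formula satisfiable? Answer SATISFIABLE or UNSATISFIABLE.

Set p1 = False and propagate.
The remaining clauses are satisfied by p2 = True, p3 = False, p4 = True, p5 = False, p6 = False, p7 = False, p8 = False, p9 = False, p10 = True.
So p1 = False  p2 = True  p3 = False  p4 = True  p5 = False  p6 = False  p7 = False  p8 = False  p9 = False  p10 = True is a satisfying assignment.

SATISFIABLE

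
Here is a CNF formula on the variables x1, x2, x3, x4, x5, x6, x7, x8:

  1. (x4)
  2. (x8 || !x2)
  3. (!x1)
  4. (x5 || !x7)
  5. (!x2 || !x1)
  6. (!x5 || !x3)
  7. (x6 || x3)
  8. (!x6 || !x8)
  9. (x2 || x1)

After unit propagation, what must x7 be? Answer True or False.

False

Unit clause (x4) sets x4 = True.
(!x1) is a unit clause: x1 = False.
(x1 || x2) with x1 = False leaves only x2, so x2 = True.
(!x2 || x8): since x2 = True, the clause reduces to (x8). x8 = True.
(!x6 || !x8): since x8 = True, the clause reduces to (!x6). x6 = False.
From (x6 || x3) and x6 = False: x3 = True.
From (!x3 || !x5) and x3 = True: x5 = False.
(x5 || !x7): since x5 = False, the clause reduces to (!x7). x7 = False.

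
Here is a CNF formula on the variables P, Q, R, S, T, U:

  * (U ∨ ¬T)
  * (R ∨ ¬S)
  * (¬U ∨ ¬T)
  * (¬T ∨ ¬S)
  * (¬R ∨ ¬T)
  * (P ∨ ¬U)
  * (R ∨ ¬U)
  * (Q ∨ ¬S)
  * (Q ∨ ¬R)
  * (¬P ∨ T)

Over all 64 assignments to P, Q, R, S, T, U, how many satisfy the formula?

4

Satisfying assignments:
  P=F Q=F R=F S=F T=F U=F
  P=F Q=T R=F S=F T=F U=F
  P=F Q=T R=T S=F T=F U=F
  P=F Q=T R=T S=T T=F U=F
Count: 4.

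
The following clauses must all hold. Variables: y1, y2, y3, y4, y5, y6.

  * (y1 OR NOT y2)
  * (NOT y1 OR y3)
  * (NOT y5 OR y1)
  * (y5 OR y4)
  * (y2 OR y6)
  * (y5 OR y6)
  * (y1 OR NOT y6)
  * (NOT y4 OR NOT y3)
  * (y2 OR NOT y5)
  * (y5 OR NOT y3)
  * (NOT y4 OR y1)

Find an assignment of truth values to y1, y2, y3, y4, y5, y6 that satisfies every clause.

Branch on y1: take y1 = True.
  then y3 is forced to True.
  then y4 is forced to False.
  then y5 is forced to True.
  then y2 is forced to True.
y6 is now unconstrained; take y6 = True.

y1=True, y2=True, y3=True, y4=False, y5=True, y6=True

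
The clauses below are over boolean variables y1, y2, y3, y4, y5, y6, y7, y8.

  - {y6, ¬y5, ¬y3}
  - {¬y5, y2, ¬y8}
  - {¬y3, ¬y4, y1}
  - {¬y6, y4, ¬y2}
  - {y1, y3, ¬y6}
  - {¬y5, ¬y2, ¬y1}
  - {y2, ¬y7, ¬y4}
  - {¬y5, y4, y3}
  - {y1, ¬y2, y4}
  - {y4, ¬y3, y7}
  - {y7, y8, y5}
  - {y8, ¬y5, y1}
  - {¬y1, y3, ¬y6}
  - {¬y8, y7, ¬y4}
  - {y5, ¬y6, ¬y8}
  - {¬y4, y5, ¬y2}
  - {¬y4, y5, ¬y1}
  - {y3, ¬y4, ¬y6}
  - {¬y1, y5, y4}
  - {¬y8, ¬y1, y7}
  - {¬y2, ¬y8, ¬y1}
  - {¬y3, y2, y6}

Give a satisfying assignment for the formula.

Branch on y1: take y1 = True.
The remaining clauses are satisfied by y2 = False, y3 = True, y4 = True, y5 = True, y6 = True, y7 = False, y8 = False.

y1=T, y2=F, y3=T, y4=T, y5=T, y6=T, y7=F, y8=F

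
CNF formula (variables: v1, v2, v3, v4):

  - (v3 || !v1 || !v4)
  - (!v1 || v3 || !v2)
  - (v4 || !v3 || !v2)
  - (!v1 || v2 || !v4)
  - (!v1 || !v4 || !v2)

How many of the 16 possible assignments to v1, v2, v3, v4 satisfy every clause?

9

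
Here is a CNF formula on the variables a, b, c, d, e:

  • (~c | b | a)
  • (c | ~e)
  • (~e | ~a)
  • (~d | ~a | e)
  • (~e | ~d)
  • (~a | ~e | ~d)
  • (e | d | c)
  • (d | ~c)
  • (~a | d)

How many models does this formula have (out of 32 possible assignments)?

The models are:
  a=F b=F c=F d=T e=F
  a=F b=T c=F d=T e=F
  a=F b=T c=T d=T e=F
Count: 3.

3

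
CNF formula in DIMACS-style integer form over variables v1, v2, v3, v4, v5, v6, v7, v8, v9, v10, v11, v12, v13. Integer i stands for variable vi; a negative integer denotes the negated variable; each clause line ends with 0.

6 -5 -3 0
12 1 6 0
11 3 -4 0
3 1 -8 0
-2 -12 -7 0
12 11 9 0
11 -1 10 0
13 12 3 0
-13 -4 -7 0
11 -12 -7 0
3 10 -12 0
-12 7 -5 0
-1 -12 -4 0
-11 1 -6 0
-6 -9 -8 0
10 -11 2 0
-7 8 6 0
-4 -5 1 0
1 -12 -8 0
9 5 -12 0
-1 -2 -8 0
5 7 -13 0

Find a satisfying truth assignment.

v1 = 1, v2 = 1, v3 = 1, v4 = 1, v5 = 0, v6 = 1, v7 = 0, v8 = 0, v9 = 1, v10 = 1, v11 = 1, v12 = 0, v13 = 0

Check each clause:
  1. (¬v5 ∨ ¬v3 ∨ v6) — ¬v5 is true.
  2. (v12 ∨ v6 ∨ v1) — v1 is true.
  3. (¬v4 ∨ v3 ∨ v11) — v3 is true.
  4. (v1 ∨ v3 ∨ ¬v8) — ¬v8 is true.
  5. (¬v2 ∨ ¬v7 ∨ ¬v12) — ¬v7 is true.
  6. (v12 ∨ v11 ∨ v9) — v9 is true.
  7. (v11 ∨ ¬v1 ∨ v10) — v10 is true.
  8. (v13 ∨ v12 ∨ v3) — v3 is true.
  9. (¬v4 ∨ ¬v7 ∨ ¬v13) — ¬v7 is true.
  10. (¬v7 ∨ ¬v12 ∨ v11) — ¬v7 is true.
  11. (¬v12 ∨ v3 ∨ v10) — v10 is true.
  12. (v7 ∨ ¬v5 ∨ ¬v12) — ¬v5 is true.
  13. (¬v12 ∨ ¬v4 ∨ ¬v1) — ¬v12 is true.
  14. (¬v6 ∨ ¬v11 ∨ v1) — v1 is true.
  15. (¬v9 ∨ ¬v8 ∨ ¬v6) — ¬v8 is true.
  16. (v10 ∨ ¬v11 ∨ v2) — v10 is true.
  17. (v6 ∨ v8 ∨ ¬v7) — ¬v7 is true.
  18. (¬v5 ∨ ¬v4 ∨ v1) — v1 is true.
  19. (¬v12 ∨ ¬v8 ∨ v1) — ¬v8 is true.
  20. (v5 ∨ v9 ∨ ¬v12) — v9 is true.
  21. (¬v1 ∨ ¬v2 ∨ ¬v8) — ¬v8 is true.
  22. (v5 ∨ ¬v13 ∨ v7) — ¬v13 is true.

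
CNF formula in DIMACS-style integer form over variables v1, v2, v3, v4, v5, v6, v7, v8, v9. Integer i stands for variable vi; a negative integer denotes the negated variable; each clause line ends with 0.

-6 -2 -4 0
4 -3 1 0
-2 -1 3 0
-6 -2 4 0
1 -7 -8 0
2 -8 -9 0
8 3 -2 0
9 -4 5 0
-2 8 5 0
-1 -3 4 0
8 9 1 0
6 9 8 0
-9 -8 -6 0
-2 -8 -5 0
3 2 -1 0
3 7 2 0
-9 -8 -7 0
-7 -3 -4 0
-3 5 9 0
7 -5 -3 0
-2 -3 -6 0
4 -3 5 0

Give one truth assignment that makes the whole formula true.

v1 = False, v2 = True, v3 = True, v4 = True, v5 = False, v6 = False, v7 = False, v8 = True, v9 = True

Try v1 = False.
Branch on v2: take v2 = True.
Try v3 = True.
  then v4 is forced to True.
  then v6 is forced to False.
  then v7 is forced to False.
  then v5 is forced to False.
  then v9 is forced to True.
  then v8 is forced to True.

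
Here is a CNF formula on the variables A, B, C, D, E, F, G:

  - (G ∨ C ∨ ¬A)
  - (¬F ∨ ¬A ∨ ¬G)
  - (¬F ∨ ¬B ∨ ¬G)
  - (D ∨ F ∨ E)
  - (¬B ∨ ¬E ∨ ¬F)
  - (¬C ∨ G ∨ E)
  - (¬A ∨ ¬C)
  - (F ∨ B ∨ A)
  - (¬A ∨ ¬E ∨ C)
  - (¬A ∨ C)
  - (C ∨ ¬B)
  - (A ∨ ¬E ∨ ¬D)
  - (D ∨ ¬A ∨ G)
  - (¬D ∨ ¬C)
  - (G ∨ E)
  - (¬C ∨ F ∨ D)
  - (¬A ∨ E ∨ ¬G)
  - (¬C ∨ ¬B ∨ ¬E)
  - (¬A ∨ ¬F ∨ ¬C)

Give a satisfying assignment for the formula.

A=0, B=0, C=0, D=0, E=1, F=1, G=0

Branch on A: take A = False.
Set B = False and propagate.
  then F is forced to True.
Try C = False.
For the remaining variables, D = False, E = True, G = False works.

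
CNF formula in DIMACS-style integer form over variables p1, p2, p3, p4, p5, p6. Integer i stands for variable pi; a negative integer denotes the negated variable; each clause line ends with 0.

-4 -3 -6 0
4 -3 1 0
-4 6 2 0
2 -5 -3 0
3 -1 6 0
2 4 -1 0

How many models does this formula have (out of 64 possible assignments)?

28

Split on p3, then p4.
  p3=1, p4=1: remaining (p1,p2,p5,p6) ∈ {(0,1,0,0); (0,1,1,0); (1,1,0,0); (1,1,1,0)} — 4.
  p3=1, p4=0: remaining (p1,p2,p5,p6) ∈ {(1,1,0,0); (1,1,0,1); (1,1,1,0); (1,1,1,1)} — 4.
  p3=0, p4=1: p5 free; 5 ways for (p1,p2,p6) × 2^1 = 10.
  p3=0, p4=0: p5 free; 5 ways for (p1,p2,p6) × 2^1 = 10.
Total: 4 + 4 + 10 + 10 = 28.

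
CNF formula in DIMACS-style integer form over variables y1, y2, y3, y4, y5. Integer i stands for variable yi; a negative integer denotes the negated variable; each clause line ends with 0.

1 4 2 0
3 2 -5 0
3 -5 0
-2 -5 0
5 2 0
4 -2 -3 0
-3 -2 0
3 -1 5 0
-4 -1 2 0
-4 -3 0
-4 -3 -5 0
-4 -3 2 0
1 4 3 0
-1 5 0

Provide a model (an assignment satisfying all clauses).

y1 = F, y2 = T, y3 = F, y4 = T, y5 = F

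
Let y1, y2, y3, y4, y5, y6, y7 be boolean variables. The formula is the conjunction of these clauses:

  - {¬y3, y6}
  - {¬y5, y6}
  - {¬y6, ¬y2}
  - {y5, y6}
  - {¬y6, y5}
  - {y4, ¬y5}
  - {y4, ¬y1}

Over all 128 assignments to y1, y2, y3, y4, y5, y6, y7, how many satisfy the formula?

8

Satisfying assignments:
  y1=F y2=F y3=F y4=T y5=T y6=T y7=F
  y1=F y2=F y3=F y4=T y5=T y6=T y7=T
  y1=F y2=F y3=T y4=T y5=T y6=T y7=F
  y1=F y2=F y3=T y4=T y5=T y6=T y7=T
  y1=T y2=F y3=F y4=T y5=T y6=T y7=F
  y1=T y2=F y3=F y4=T y5=T y6=T y7=T
  y1=T y2=F y3=T y4=T y5=T y6=T y7=F
  y1=T y2=F y3=T y4=T y5=T y6=T y7=T
That's 8 in total.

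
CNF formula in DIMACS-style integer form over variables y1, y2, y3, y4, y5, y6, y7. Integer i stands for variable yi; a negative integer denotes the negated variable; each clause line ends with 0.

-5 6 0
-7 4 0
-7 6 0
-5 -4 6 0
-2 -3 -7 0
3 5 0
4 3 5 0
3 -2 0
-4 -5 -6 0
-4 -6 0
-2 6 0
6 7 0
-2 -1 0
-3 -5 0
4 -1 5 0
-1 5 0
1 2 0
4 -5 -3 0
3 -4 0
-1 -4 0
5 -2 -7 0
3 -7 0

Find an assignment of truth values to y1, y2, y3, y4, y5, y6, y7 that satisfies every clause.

y1=T, y2=F, y3=F, y4=F, y5=T, y6=T, y7=F

Check each clause:
  1. (y6 OR NOT y5) — y6 is true.
  2. (NOT y7 OR y4) — NOT y7 is true.
  3. (NOT y7 OR y6) — NOT y7 is true.
  4. (NOT y5 OR NOT y4 OR y6) — NOT y4 is true.
  5. (NOT y7 OR NOT y3 OR NOT y2) — NOT y7 is true.
  6. (y3 OR y5) — y5 is true.
  7. (y4 OR y3 OR y5) — y5 is true.
  8. (NOT y2 OR y3) — NOT y2 is true.
  9. (NOT y5 OR NOT y6 OR NOT y4) — NOT y4 is true.
  10. (NOT y6 OR NOT y4) — NOT y4 is true.
  11. (y6 OR NOT y2) — NOT y2 is true.
  12. (y6 OR y7) — y6 is true.
  13. (NOT y1 OR NOT y2) — NOT y2 is true.
  14. (NOT y3 OR NOT y5) — NOT y3 is true.
  15. (y5 OR NOT y1 OR y4) — y5 is true.
  16. (y5 OR NOT y1) — y5 is true.
  17. (y1 OR y2) — y1 is true.
  18. (NOT y5 OR NOT y3 OR y4) — NOT y3 is true.
  19. (y3 OR NOT y4) — NOT y4 is true.
  20. (NOT y4 OR NOT y1) — NOT y4 is true.
  21. (NOT y7 OR NOT y2 OR y5) — NOT y7 is true.
  22. (NOT y7 OR y3) — NOT y7 is true.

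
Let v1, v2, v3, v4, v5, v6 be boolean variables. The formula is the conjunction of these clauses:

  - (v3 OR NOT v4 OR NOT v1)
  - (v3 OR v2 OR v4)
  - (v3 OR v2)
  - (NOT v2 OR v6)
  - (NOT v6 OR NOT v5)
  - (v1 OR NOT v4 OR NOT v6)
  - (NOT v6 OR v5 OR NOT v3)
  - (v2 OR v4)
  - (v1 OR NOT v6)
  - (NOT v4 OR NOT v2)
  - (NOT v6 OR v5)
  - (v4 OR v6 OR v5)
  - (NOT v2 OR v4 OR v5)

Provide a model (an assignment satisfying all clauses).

v1=T, v2=F, v3=T, v4=T, v5=T, v6=F

Check each clause:
  1. (v3 OR NOT v1 OR NOT v4) — v3 is true.
  2. (v2 OR v4 OR v3) — v3 is true.
  3. (v3 OR v2) — v3 is true.
  4. (NOT v2 OR v6) — NOT v2 is true.
  5. (NOT v6 OR NOT v5) — NOT v6 is true.
  6. (NOT v6 OR NOT v4 OR v1) — v1 is true.
  7. (NOT v6 OR NOT v3 OR v5) — NOT v6 is true.
  8. (v2 OR v4) — v4 is true.
  9. (NOT v6 OR v1) — v1 is true.
  10. (NOT v2 OR NOT v4) — NOT v2 is true.
  11. (NOT v6 OR v5) — NOT v6 is true.
  12. (v4 OR v5 OR v6) — v4 is true.
  13. (v4 OR v5 OR NOT v2) — v4 is true.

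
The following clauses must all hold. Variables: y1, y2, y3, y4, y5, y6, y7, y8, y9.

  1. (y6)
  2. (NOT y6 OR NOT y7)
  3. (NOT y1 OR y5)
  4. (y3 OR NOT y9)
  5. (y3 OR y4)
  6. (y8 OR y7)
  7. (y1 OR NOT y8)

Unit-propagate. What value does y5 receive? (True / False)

True

(y6) is a unit clause: y6 = True.
From (NOT y6 OR NOT y7) and y6 = True: y7 = False.
(y7 OR y8): since y7 = False, the clause reduces to (y8). y8 = True.
From (y1 OR NOT y8) and y8 = True: y1 = True.
In (y5 OR NOT y1), NOT y1 is now false; y5 must hold, so y5 = True.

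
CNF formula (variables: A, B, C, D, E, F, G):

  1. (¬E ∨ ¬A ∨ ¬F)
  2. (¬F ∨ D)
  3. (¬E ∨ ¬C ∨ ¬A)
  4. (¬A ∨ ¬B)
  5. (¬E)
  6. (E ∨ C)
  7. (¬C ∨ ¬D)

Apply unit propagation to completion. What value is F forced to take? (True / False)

(¬E) is a unit clause: E = False.
In (E ∨ C), E is now false; C must hold, so C = True.
From (¬C ∨ ¬D) and C = True: D = False.
(¬F ∨ D): since D = False, the clause reduces to (¬F). F = False.

False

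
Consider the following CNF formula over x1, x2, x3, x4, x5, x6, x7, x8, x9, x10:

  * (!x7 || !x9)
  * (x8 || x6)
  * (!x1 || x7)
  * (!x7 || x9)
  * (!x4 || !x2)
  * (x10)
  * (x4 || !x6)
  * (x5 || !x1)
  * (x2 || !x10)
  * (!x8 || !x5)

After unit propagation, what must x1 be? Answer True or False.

False

(x10) is a unit clause: x10 = True.
(!x10 || x2): since x10 = True, the clause reduces to (x2). x2 = True.
(!x2 || !x4): since x2 = True, the clause reduces to (!x4). x4 = False.
From (x4 || !x6) and x4 = False: x6 = False.
In (x6 || x8), x6 is now false; x8 must hold, so x8 = True.
(!x8 || !x5): since x8 = True, the clause reduces to (!x5). x5 = False.
(x5 || !x1): since x5 = False, the clause reduces to (!x1). x1 = False.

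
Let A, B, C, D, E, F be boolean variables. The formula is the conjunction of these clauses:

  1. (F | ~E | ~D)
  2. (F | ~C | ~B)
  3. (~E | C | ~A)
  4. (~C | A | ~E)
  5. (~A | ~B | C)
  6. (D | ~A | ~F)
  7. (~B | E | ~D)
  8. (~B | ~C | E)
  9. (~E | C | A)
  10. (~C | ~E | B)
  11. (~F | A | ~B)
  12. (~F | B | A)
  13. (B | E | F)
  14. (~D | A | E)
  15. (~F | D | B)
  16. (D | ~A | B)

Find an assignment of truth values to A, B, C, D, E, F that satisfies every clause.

A = True, B = True, C = True, D = True, E = True, F = True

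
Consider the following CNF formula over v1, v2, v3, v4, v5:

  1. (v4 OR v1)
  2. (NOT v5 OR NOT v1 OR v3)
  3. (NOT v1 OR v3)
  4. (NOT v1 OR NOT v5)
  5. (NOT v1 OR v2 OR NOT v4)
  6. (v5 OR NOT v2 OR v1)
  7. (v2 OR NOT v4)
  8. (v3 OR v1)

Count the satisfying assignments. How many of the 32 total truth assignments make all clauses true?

Satisfying assignments:
  v1=0 v2=1 v3=1 v4=1 v5=1
  v1=1 v2=0 v3=1 v4=0 v5=0
  v1=1 v2=1 v3=1 v4=0 v5=0
  v1=1 v2=1 v3=1 v4=1 v5=0
Count: 4.

4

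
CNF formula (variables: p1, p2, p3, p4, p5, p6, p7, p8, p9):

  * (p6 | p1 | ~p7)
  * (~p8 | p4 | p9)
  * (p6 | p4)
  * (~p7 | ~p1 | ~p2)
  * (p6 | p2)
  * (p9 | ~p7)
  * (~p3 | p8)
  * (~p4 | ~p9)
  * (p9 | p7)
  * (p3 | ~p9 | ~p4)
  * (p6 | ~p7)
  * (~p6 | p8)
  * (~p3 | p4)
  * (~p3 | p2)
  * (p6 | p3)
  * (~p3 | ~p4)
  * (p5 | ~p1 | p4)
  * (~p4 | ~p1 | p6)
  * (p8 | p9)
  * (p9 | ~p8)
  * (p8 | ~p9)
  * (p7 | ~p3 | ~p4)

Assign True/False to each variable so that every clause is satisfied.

p1=True, p2=True, p3=False, p4=False, p5=True, p6=True, p7=False, p8=True, p9=True

p5 occurs only positively in the remaining clauses — set p5 = True.
Set p1 = True and propagate.
The remaining clauses are satisfied by p2 = True, p3 = False, p4 = False, p6 = True, p7 = False, p8 = True, p9 = True.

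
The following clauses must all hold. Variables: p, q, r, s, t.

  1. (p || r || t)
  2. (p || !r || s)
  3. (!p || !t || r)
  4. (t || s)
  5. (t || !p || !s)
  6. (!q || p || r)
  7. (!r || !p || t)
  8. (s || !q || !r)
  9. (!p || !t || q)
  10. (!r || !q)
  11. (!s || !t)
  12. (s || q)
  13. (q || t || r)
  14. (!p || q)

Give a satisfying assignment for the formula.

p=False, q=False, r=True, s=True, t=False

Check each clause:
  1. (t || p || r) — r is true.
  2. (p || s || !r) — s is true.
  3. (r || !p || !t) — r is true.
  4. (s || t) — s is true.
  5. (!s || !p || t) — !p is true.
  6. (r || !q || p) — r is true.
  7. (t || !p || !r) — !p is true.
  8. (!r || !q || s) — s is true.
  9. (!t || !p || q) — !t is true.
  10. (!q || !r) — !q is true.
  11. (!s || !t) — !t is true.
  12. (q || s) — s is true.
  13. (t || r || q) — r is true.
  14. (!p || q) — !p is true.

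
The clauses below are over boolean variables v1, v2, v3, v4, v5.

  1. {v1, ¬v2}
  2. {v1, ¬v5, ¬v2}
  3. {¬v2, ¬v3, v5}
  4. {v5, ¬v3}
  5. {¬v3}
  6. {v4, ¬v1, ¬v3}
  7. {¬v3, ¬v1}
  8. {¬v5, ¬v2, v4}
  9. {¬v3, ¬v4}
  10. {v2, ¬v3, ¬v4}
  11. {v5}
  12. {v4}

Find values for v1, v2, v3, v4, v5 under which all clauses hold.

Unit propagation: (¬v3) forces v3 = False.
(v5) is a unit clause, so v5 = True.
Unit propagation: (v4) forces v4 = True.
v1 occurs only positively in the remaining clauses — set v1 = True.
v2 is now unconstrained; take v2 = True.

v1=1  v2=1  v3=0  v4=1  v5=1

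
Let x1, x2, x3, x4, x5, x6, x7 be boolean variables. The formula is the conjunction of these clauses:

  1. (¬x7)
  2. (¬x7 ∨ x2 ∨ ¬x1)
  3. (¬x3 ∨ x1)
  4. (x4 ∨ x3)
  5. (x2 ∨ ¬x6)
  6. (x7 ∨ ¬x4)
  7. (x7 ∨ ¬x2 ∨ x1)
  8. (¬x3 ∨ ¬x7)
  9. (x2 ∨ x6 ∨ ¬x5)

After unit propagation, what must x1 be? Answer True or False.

Unit clause (¬x7) sets x7 = False.
From (¬x4 ∨ x7) and x7 = False: x4 = False.
From (x3 ∨ x4) and x4 = False: x3 = True.
(¬x3 ∨ x1) with x3 = True leaves only x1, so x1 = True.

True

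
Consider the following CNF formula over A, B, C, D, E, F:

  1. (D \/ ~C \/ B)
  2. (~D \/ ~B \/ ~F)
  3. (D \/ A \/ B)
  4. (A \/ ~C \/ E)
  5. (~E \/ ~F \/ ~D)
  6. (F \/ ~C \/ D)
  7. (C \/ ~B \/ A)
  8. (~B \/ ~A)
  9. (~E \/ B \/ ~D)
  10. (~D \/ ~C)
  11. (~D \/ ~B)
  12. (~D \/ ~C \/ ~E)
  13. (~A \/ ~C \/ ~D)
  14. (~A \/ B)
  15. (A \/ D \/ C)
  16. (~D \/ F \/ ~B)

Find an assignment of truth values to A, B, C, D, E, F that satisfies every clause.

A = 0, B = 0, C = 0, D = 1, E = 0, F = 0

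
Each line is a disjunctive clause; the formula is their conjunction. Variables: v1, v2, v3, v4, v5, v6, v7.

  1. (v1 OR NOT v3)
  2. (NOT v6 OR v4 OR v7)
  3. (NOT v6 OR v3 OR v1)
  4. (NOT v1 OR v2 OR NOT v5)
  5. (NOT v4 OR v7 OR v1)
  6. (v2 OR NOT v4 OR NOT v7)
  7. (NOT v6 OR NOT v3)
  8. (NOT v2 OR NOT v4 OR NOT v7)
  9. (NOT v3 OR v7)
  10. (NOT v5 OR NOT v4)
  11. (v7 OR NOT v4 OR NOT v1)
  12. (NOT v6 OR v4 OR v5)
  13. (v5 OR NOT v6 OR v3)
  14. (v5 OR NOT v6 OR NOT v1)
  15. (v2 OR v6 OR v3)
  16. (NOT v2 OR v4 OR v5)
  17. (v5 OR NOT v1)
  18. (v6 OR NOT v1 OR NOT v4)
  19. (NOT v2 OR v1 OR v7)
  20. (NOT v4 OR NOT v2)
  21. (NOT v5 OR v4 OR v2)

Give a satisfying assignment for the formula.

v1=T  v2=T  v3=F  v4=F  v5=T  v6=F  v7=F

Check each clause:
  1. (v1 OR NOT v3) — v1 is true.
  2. (v4 OR v7 OR NOT v6) — NOT v6 is true.
  3. (v3 OR NOT v6 OR v1) — v1 is true.
  4. (NOT v5 OR v2 OR NOT v1) — v2 is true.
  5. (v1 OR v7 OR NOT v4) — v1 is true.
  6. (NOT v4 OR NOT v7 OR v2) — NOT v7 is true.
  7. (NOT v6 OR NOT v3) — NOT v6 is true.
  8. (NOT v4 OR NOT v2 OR NOT v7) — NOT v7 is true.
  9. (NOT v3 OR v7) — NOT v3 is true.
  10. (NOT v5 OR NOT v4) — NOT v4 is true.
  11. (NOT v1 OR NOT v4 OR v7) — NOT v4 is true.
  12. (NOT v6 OR v4 OR v5) — NOT v6 is true.
  13. (v3 OR v5 OR NOT v6) — NOT v6 is true.
  14. (NOT v6 OR NOT v1 OR v5) — NOT v6 is true.
  15. (v3 OR v6 OR v2) — v2 is true.
  16. (v4 OR NOT v2 OR v5) — v5 is true.
  17. (v5 OR NOT v1) — v5 is true.
  18. (v6 OR NOT v4 OR NOT v1) — NOT v4 is true.
  19. (v7 OR v1 OR NOT v2) — v1 is true.
  20. (NOT v4 OR NOT v2) — NOT v4 is true.
  21. (v4 OR v2 OR NOT v5) — v2 is true.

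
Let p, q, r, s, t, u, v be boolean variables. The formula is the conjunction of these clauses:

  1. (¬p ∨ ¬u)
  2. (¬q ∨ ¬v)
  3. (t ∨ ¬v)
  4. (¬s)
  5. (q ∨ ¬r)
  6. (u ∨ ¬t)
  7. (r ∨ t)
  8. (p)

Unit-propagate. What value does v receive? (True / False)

False

Unit clause (¬s) sets s = False.
(p) is a unit clause: p = True.
(¬p ∨ ¬u) with p = True leaves only ¬u, so u = False.
From (¬t ∨ u) and u = False: t = False.
(¬v ∨ t) with t = False leaves only ¬v, so v = False.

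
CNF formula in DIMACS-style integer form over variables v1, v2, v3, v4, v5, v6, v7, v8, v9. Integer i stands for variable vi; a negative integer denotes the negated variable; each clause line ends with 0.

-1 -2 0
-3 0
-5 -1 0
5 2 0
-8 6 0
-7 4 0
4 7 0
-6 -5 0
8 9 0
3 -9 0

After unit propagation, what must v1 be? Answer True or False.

False

(~v3) is a unit clause: v3 = False.
From (~v9 \/ v3) and v3 = False: v9 = False.
(v9 \/ v8): since v9 = False, the clause reduces to (v8). v8 = True.
(v6 \/ ~v8) with v8 = True leaves only v6, so v6 = True.
(~v6 \/ ~v5) with v6 = True leaves only ~v5, so v5 = False.
(v2 \/ v5): since v5 = False, the clause reduces to (v2). v2 = True.
In (~v2 \/ ~v1), ~v2 is now false; ~v1 must hold, so v1 = False.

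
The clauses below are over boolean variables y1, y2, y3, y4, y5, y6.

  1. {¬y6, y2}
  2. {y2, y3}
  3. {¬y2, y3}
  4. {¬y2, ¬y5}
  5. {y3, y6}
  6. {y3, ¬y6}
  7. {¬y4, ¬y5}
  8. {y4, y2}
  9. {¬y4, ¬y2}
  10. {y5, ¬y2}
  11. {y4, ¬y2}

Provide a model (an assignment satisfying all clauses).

y1 = 1, y2 = 0, y3 = 1, y4 = 1, y5 = 0, y6 = 0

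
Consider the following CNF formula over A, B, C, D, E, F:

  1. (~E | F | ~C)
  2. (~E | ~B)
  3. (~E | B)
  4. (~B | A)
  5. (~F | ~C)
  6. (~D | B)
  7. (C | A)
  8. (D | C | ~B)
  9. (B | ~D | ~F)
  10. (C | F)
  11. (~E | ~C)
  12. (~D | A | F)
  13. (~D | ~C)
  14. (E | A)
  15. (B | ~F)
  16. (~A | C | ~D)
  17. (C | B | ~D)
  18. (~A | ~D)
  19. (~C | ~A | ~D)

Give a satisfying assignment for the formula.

A=T, B=F, C=T, D=F, E=F, F=F

Check each clause:
  1. (~C | ~E | F) — ~E is true.
  2. (~E | ~B) — ~E is true.
  3. (~E | B) — ~E is true.
  4. (~B | A) — A is true.
  5. (~C | ~F) — ~F is true.
  6. (~D | B) — ~D is true.
  7. (A | C) — A is true.
  8. (D | ~B | C) — C is true.
  9. (~F | ~D | B) — ~F is true.
  10. (F | C) — C is true.
  11. (~E | ~C) — ~E is true.
  12. (F | A | ~D) — A is true.
  13. (~C | ~D) — ~D is true.
  14. (E | A) — A is true.
  15. (~F | B) — ~F is true.
  16. (C | ~D | ~A) — C is true.
  17. (~D | C | B) — C is true.
  18. (~D | ~A) — ~D is true.
  19. (~D | ~C | ~A) — ~D is true.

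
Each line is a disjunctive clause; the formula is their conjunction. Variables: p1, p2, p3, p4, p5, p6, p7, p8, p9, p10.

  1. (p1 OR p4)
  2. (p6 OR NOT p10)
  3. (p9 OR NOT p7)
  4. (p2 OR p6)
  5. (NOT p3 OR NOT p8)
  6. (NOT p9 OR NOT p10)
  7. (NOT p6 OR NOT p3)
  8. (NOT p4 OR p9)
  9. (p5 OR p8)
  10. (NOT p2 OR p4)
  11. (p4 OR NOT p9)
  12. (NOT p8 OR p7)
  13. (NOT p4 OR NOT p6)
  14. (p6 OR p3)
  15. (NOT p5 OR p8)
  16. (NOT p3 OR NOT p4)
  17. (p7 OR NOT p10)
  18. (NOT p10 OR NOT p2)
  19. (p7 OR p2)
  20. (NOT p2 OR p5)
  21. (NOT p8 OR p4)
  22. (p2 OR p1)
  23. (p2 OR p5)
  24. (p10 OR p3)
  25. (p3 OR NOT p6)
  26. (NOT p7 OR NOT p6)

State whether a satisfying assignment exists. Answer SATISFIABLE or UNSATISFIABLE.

p2 = True:
  propagation gives p4=True, p9=True, p10=False, p6=False; an empty clause results — contradiction.
p2 = False:
  propagation gives p6=True, p3=False; an empty clause results — contradiction.
Every branch closes, so no satisfying assignment exists.

UNSATISFIABLE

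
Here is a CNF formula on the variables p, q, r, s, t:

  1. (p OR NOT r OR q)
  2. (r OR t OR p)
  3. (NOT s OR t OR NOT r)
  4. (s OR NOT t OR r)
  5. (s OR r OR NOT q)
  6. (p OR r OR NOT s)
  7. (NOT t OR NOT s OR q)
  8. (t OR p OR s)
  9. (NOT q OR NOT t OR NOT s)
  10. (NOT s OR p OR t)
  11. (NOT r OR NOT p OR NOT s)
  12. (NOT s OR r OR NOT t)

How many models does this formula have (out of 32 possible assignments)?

8

Split on s, then r.
  s=1, r=1: a clause becomes empty — 0.
  s=1, r=0: remaining (p,q,t) ∈ {(1,0,0); (1,1,0)} — 2.
  s=0, r=1: 5 of the 8 assignments to (p,q,t) work.
  s=0, r=0: remaining (p,q,t) ∈ {(1,0,0)} — 1.
Total: 0 + 2 + 5 + 1 = 8.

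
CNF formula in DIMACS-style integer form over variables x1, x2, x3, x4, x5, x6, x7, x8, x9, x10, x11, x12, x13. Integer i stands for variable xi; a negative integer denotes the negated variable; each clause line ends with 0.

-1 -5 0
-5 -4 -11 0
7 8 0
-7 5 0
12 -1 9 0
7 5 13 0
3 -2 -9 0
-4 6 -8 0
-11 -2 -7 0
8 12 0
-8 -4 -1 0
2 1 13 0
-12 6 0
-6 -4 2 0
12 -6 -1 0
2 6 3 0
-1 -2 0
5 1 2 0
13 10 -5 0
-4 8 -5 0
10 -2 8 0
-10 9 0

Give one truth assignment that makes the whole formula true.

x1=F, x2=T, x3=T, x4=F, x5=T, x6=T, x7=F, x8=T, x9=T, x10=T, x11=T, x12=F, x13=T

Pure literal: x3 appears only positively; assign x3 = True.
Pure literal: x4 appears only negated; assign x4 = False.
Branch on x1: take x1 = False.
Set x2 = True and propagate.
Try x5 = True.
The remaining clauses are satisfied by x6 = True, x7 = False, x8 = True, x9 = True, x10 = True, x11 = True, x12 = False, x13 = True.
Check each clause:
  1. (!x5 || !x1) — !x1 is true.
  2. (!x11 || !x4 || !x5) — !x4 is true.
  3. (x8 || x7) — x8 is true.
  4. (!x7 || x5) — !x7 is true.
  5. (x12 || !x1 || x9) — x9 is true.
  6. (x5 || x13 || x7) — x5 is true.
  7. (!x2 || !x9 || x3) — x3 is true.
  8. (!x4 || !x8 || x6) — !x4 is true.
  9. (!x11 || !x2 || !x7) — !x7 is true.
  10. (x12 || x8) — x8 is true.
  11. (!x1 || !x4 || !x8) — !x4 is true.
  12. (x2 || x13 || x1) — x2 is true.
  13. (!x12 || x6) — !x12 is true.
  14. (!x6 || x2 || !x4) — x2 is true.
  15. (!x1 || !x6 || x12) — !x1 is true.
  16. (x3 || x2 || x6) — x2 is true.
  17. (!x1 || !x2) — !x1 is true.
  18. (x5 || x2 || x1) — x2 is true.
  19. (!x5 || x10 || x13) — x10 is true.
  20. (!x4 || x8 || !x5) — x8 is true.
  21. (x10 || x8 || !x2) — x8 is true.
  22. (x9 || !x10) — x9 is true.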